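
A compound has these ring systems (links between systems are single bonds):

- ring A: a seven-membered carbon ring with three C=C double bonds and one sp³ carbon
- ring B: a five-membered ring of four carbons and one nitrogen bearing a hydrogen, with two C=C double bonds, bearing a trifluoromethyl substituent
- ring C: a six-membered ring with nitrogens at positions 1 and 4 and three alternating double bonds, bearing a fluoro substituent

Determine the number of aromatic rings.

Ring A has one sp³ carbon, so it is not fully conjugated — not aromatic (cycloheptatriene).
Ring B is planar and fully conjugated; 2 ring double bonds (4 π electrons) plus a heteroatom lone pair (2) give 6 π electrons. 6 = 4(1)+2, so ring B is aromatic (pyrrole).
Ring C is fully conjugated (every ring atom contributes a p orbital); 3 ring double bonds give 6 π electrons. Since 6 = 4n+2 (n=1), ring C is aromatic (pyrazine).
Aromatic: B, C. Total: 2.

2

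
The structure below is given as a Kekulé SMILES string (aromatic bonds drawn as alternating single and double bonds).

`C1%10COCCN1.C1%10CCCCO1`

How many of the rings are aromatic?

0

The SMILES encodes a six-membered saturated ring with an oxygen and an N–H nitrogen at positions 1 and 4; a six-membered saturated ring of five carbons and one oxygen.
The 6-membered ring with one oxygen and one N–H (1,4) has only sp³ atoms, so it is not fully conjugated — not aromatic (morpholine).
The 6-membered ring with one oxygen has only sp³ atoms, so it is not fully conjugated — not aromatic (tetrahydropyran).
None of the rings are aromatic. Total: 0.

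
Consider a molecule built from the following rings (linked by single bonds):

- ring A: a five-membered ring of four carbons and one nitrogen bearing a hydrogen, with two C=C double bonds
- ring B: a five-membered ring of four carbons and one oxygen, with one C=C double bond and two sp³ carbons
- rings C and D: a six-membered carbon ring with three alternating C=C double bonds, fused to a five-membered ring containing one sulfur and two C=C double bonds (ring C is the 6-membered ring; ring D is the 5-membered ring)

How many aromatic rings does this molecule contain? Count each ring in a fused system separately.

Ring A is planar and fully conjugated; 2 ring double bonds (4 π electrons) plus a heteroatom lone pair (2) give 6 π electrons. 6 = 4(1)+2, so ring A is aromatic (pyrrole).
Ring B has two sp³ carbons, so it is not fully conjugated — not aromatic (2,3-dihydrofuran).
Rings C and D form a fused bicyclic system (with one sulfur) with 9 sp² atoms and 10 π electrons from ring double bonds plus a heteroatom lone pair. 10 = 4(2)+2, so the system is aromatic and both rings count as aromatic (benzothiophene).
Aromatic: A, C, D. Total: 3.

3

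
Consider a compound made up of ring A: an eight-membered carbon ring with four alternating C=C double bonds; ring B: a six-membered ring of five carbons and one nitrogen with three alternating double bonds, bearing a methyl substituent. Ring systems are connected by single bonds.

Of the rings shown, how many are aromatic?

Ring A has only sp² ring atoms; a planar conformation would have a fully conjugated π system of 8 electrons. But 8 = 4(2), which is 4n not 4n+2, so ring A is not aromatic (cyclooctatetraene) — cyclooctatetraene distorts into a non-planar tub to avoid antiaromaticity.
Ring B has a continuous p-orbital overlap around the ring; 3 ring double bonds give 6 π electrons. Since 6 = 4n+2 (n=1), ring B is aromatic (pyridine).
Aromatic: B. Total: 1.

1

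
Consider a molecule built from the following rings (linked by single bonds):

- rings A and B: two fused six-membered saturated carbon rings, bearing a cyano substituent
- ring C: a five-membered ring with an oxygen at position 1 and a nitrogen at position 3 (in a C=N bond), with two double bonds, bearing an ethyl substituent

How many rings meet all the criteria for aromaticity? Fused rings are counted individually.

1

Ring A has only sp³ atoms, so it is not fully conjugated — not aromatic (cyclohexane ring).
Ring B has only sp³ atoms, so it is not fully conjugated — not aromatic (cyclohexane ring).
Ring C has a continuous p-orbital overlap around the ring; 2 ring double bonds (4 π electrons) plus a heteroatom lone pair (2) give 6 π electrons. 6 = 4(1)+2, so ring C is aromatic (oxazole).
Aromatic: C. Total: 1.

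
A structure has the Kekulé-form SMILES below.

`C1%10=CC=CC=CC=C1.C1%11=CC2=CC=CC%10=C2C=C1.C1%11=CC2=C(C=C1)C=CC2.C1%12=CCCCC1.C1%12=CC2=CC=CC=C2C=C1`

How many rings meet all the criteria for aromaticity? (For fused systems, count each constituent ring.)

5

The SMILES encodes an eight-membered carbon ring with four alternating C=C double bonds; two fused six-membered carbon rings, each with three alternating C=C double bonds; a six-membered carbon ring with three alternating C=C double bonds, fused to a five-membered carbon ring containing one C=C double bond and one sp³ carbon; a six-membered carbon ring with one C=C double bond; two fused six-membered carbon rings, each with three alternating C=C double bonds.
The 8-membered ring has only sp² ring atoms; a planar conformation would have a fully conjugated π system of 8 electrons. But 8 = 4(2), which is 4n not 4n+2, so it is not aromatic (cyclooctatetraene) — cyclooctatetraene distorts into a non-planar tub to avoid antiaromaticity.
The fused 6/6-membered bicyclic is a single π system with 10 sp² atoms and 10 π electrons from ring double bonds. 10 = 4(2)+2, so the system is aromatic and both rings count as aromatic (naphthalene).
The 6-membered ring has a continuous p-orbital overlap around the ring; 3 ring double bonds give 6 π electrons. That satisfies 4n+2 with n=1, so it is aromatic (benzene ring).
The 5-membered ring has one sp³ carbon, so it is not fully conjugated — not aromatic (cyclopentene ring).
The second 6-membered ring has four sp³ carbons, so it is not fully conjugated — not aromatic (cyclohexene).
The fused 6/6-membered bicyclic is a single π system with 10 sp² atoms and 10 π electrons from ring double bonds. 10 = 4(2)+2, so the system is aromatic and both rings count as aromatic (naphthalene).
5 of the 8 rings are aromatic. Total: 5.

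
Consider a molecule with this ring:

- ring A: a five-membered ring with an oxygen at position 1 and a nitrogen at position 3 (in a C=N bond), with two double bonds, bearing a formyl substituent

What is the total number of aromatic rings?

1

Ring A has a continuous p-orbital overlap around the ring; 2 ring double bonds (4 π electrons) plus a heteroatom lone pair (2) give 6 π electrons. Since 6 = 4n+2 (n=1), ring A is aromatic (oxazole).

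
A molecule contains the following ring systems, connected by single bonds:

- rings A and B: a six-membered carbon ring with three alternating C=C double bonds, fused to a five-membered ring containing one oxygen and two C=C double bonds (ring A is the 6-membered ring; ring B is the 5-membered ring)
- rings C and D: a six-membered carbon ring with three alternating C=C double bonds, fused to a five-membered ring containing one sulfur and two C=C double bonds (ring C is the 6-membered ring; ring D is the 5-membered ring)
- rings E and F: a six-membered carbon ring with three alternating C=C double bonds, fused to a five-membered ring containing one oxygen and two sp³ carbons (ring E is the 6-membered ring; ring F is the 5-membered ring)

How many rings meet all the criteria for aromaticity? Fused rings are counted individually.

Rings A and B form a fused bicyclic system (with one oxygen) with 9 sp² atoms and 10 π electrons from ring double bonds plus a heteroatom lone pair. 10 = 4(2)+2, so the system is aromatic and both rings count as aromatic (benzofuran).
Rings C and D form a fused bicyclic system (with one sulfur) with 9 sp² atoms and 10 π electrons from ring double bonds plus a heteroatom lone pair. 10 = 4(2)+2, so the system is aromatic and both rings count as aromatic (benzothiophene).
Ring E is fully conjugated (every ring atom contributes a p orbital); 3 ring double bonds give 6 π electrons. That satisfies 4n+2 with n=1, so ring E is aromatic (benzene ring).
Ring F has two sp³ carbons, so it is not fully conjugated — not aromatic (oxolane ring).
Aromatic: A, B, C, D, E. Total: 5.

5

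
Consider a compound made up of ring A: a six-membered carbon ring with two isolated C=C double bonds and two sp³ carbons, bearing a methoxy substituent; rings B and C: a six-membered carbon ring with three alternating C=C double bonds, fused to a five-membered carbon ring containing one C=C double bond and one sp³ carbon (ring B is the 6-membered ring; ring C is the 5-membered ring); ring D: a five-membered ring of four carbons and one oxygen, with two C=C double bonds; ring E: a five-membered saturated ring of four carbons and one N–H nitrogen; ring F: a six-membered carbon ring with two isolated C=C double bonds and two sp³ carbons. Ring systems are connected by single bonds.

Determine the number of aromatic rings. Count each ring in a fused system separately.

2

Ring A has two sp³ carbons, so it is not fully conjugated — not aromatic (1,4-cyclohexadiene).
Ring B has a continuous p-orbital overlap around the ring; 3 ring double bonds give 6 π electrons. That satisfies 4n+2 with n=1, so ring B is aromatic (benzene ring).
Ring C has one sp³ carbon, so it is not fully conjugated — not aromatic (cyclopentene ring).
Ring D is planar and fully conjugated; 2 ring double bonds (4 π electrons) plus a heteroatom lone pair (2) give 6 π electrons. 6 = 4(1)+2, so ring D is aromatic (furan).
Ring E has only sp³ atoms, so it is not fully conjugated — not aromatic (pyrrolidine).
Ring F has two sp³ carbons, so it is not fully conjugated — not aromatic (1,4-cyclohexadiene).
Aromatic: B, D. Total: 2.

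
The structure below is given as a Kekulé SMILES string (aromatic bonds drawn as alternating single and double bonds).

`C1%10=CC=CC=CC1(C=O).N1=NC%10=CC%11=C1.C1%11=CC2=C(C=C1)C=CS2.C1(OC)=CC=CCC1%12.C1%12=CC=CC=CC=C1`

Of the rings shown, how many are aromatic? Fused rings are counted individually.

The SMILES encodes a seven-membered carbon ring with three C=C double bonds and one sp³ carbon; a six-membered ring with two adjacent nitrogens and three alternating double bonds; a six-membered carbon ring with three alternating C=C double bonds, fused to a five-membered ring containing one sulfur and two C=C double bonds; a six-membered carbon ring with two conjugated C=C double bonds and two sp³ carbons; an eight-membered carbon ring with four alternating C=C double bonds.
The 7-membered ring has one sp³ carbon, so it is not fully conjugated — not aromatic (cycloheptatriene).
The 6-membered ring with two nitrogens (1,2) is fully conjugated (every ring atom contributes a p orbital); 3 ring double bonds give 6 π electrons. 6 = 4(1)+2, so it is aromatic (pyridazine).
The fused 6/5-membered bicyclic (with one sulfur) is a single π system with 9 sp² atoms and 10 π electrons from ring double bonds plus a heteroatom lone pair. 10 = 4(2)+2, so the system is aromatic and both rings count as aromatic (benzothiophene).
The 6-membered ring has two sp³ carbons, so it is not fully conjugated — not aromatic (1,3-cyclohexadiene).
The 8-membered ring has only sp² ring atoms; a planar conformation would have a fully conjugated π system of 8 electrons. But 8 = 4(2), which is 4n not 4n+2, so it is not aromatic (cyclooctatetraene) — cyclooctatetraene distorts into a non-planar tub to avoid antiaromaticity.
3 of the 6 rings are aromatic. Total: 3.

3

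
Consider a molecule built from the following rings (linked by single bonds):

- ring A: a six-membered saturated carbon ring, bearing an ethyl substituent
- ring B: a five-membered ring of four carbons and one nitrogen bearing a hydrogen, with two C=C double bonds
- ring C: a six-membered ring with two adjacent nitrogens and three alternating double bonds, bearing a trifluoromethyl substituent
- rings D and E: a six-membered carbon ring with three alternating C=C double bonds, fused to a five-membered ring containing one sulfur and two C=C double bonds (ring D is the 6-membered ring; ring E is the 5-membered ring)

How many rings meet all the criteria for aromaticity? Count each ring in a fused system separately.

Ring A has only sp³ atoms, so it is not fully conjugated — not aromatic (cyclohexane).
Ring B is fully conjugated (every ring atom contributes a p orbital); 2 ring double bonds (4 π electrons) plus a heteroatom lone pair (2) give 6 π electrons. That satisfies 4n+2 with n=1, so ring B is aromatic (pyrrole).
Ring C has a continuous p-orbital overlap around the ring; 3 ring double bonds give 6 π electrons. Since 6 = 4n+2 (n=1), ring C is aromatic (pyridazine).
Rings D and E form a fused bicyclic system (with one sulfur) with 9 sp² atoms and 10 π electrons from ring double bonds plus a heteroatom lone pair. 10 = 4(2)+2, so the system is aromatic and both rings count as aromatic (benzothiophene).
Aromatic: B, C, D, E. Total: 4.

4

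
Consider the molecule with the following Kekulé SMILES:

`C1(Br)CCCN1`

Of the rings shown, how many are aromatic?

0

The SMILES encodes a five-membered saturated ring of four carbons and one N–H nitrogen.
The 5-membered ring with one N–H has only sp³ atoms, so it is not fully conjugated — not aromatic (pyrrolidine).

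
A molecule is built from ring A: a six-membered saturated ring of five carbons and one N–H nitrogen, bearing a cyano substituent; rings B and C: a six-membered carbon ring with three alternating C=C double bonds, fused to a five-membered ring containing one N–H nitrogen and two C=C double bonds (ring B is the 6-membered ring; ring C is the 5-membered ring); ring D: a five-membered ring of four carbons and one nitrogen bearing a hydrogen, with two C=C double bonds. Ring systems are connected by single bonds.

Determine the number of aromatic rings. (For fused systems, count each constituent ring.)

Ring A has only sp³ atoms, so it is not fully conjugated — not aromatic (piperidine).
Rings B and C form a fused bicyclic system (with one N–H) with 9 sp² atoms and 10 π electrons from ring double bonds plus a heteroatom lone pair. 10 = 4(2)+2, so the system is aromatic and both rings count as aromatic (indole).
Ring D has a continuous p-orbital overlap around the ring; 2 ring double bonds (4 π electrons) plus a heteroatom lone pair (2) give 6 π electrons. That satisfies 4n+2 with n=1, so ring D is aromatic (pyrrole).
Aromatic: B, C, D. Total: 3.

3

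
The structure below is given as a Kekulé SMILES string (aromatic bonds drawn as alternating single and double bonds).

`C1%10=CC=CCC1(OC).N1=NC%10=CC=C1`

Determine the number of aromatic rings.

The SMILES encodes a six-membered carbon ring with two conjugated C=C double bonds and two sp³ carbons; a six-membered ring with two adjacent nitrogens and three alternating double bonds.
The 6-membered ring has two sp³ carbons, so it is not fully conjugated — not aromatic (1,3-cyclohexadiene).
The 6-membered ring with two nitrogens (1,2) has a continuous p-orbital overlap around the ring; 3 ring double bonds give 6 π electrons. 6 = 4(1)+2, so it is aromatic (pyridazine).
1 of the 2 rings is aromatic. Total: 1.

1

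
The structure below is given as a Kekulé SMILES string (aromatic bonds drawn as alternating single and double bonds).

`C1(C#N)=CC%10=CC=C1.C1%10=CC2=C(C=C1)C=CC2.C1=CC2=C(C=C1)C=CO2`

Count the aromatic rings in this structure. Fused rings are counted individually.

The SMILES encodes a six-membered carbon ring with three alternating C=C double bonds; a six-membered carbon ring with three alternating C=C double bonds, fused to a five-membered carbon ring containing one C=C double bond and one sp³ carbon; a six-membered carbon ring with three alternating C=C double bonds, fused to a five-membered ring containing one oxygen and two C=C double bonds.
The 6-membered ring has a continuous p-orbital overlap around the ring; 3 ring double bonds give 6 π electrons. That satisfies 4n+2 with n=1, so it is aromatic (benzene).
The second 6-membered ring has a continuous p-orbital overlap around the ring; 3 ring double bonds give 6 π electrons. Since 6 = 4n+2 (n=1), it is aromatic (benzene ring).
The 5-membered ring has one sp³ carbon, so it is not fully conjugated — not aromatic (cyclopentene ring).
The fused 6/5-membered bicyclic (with one oxygen) is a single π system with 9 sp² atoms and 10 π electrons from ring double bonds plus a heteroatom lone pair. 10 = 4(2)+2, so the system is aromatic and both rings count as aromatic (benzofuran).
4 of the 5 rings are aromatic. Total: 4.

4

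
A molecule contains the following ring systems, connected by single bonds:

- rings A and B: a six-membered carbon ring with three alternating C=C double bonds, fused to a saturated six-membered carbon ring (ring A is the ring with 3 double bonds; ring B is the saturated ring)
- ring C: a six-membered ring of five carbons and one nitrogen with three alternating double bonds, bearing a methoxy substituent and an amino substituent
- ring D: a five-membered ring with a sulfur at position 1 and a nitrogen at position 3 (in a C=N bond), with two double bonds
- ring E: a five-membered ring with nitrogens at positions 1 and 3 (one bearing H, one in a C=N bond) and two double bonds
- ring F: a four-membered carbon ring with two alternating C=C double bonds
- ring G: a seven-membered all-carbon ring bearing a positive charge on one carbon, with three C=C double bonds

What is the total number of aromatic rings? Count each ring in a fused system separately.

Ring A is planar and fully conjugated; 3 ring double bonds give 6 π electrons. 6 = 4(1)+2, so ring A is aromatic (benzene ring).
Ring B has four sp³ carbons, so it is not fully conjugated — not aromatic (cyclohexane ring).
Ring C is planar and fully conjugated; 3 ring double bonds give 6 π electrons. Since 6 = 4n+2 (n=1), ring C is aromatic (pyridine).
Ring D is planar and fully conjugated; 2 ring double bonds (4 π electrons) plus a heteroatom lone pair (2) give 6 π electrons. That satisfies 4n+2 with n=1, so ring D is aromatic (thiazole).
Ring E is planar and fully conjugated; 2 ring double bonds (4 π electrons) plus a heteroatom lone pair (2) give 6 π electrons. 6 = 4(1)+2, so ring E is aromatic (imidazole).
Ring F has only sp² ring atoms; a planar conformation would have a fully conjugated π system of 4 electrons. But 4 = 4(1), which is 4n not 4n+2, so ring F is not aromatic (cyclobutadiene) — cyclobutadiene is antiaromatic and distorts to a rectangle.
Ring G is planar and fully conjugated; 3 ring double bonds (6 π electrons) plus the carbocation's empty p orbital (0, but keeps the ring conjugated) give 6 π electrons. 6 = 4(1)+2, so ring G is aromatic (tropylium cation).
Aromatic: A, C, D, E, G. Total: 5.

5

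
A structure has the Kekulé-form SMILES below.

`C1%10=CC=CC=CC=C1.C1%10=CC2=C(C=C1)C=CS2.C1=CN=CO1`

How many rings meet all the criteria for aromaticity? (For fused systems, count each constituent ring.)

The SMILES encodes an eight-membered carbon ring with four alternating C=C double bonds; a six-membered carbon ring with three alternating C=C double bonds, fused to a five-membered ring containing one sulfur and two C=C double bonds; a five-membered ring with an oxygen at position 1 and a nitrogen at position 3 (in a C=N bond), with two double bonds.
The 8-membered ring has only sp² ring atoms; a planar conformation would have a fully conjugated π system of 8 electrons. But 8 = 4(2), which is 4n not 4n+2, so it is not aromatic (cyclooctatetraene) — cyclooctatetraene distorts into a non-planar tub to avoid antiaromaticity.
The fused 6/5-membered bicyclic (with one sulfur) is a single π system with 9 sp² atoms and 10 π electrons from ring double bonds plus a heteroatom lone pair. 10 = 4(2)+2, so the system is aromatic and both rings count as aromatic (benzothiophene).
The 5-membered ring with one oxygen and one =N– is fully conjugated (every ring atom contributes a p orbital); 2 ring double bonds (4 π electrons) plus a heteroatom lone pair (2) give 6 π electrons. Since 6 = 4n+2 (n=1), it is aromatic (oxazole).
3 of the 4 rings are aromatic. Total: 3.

3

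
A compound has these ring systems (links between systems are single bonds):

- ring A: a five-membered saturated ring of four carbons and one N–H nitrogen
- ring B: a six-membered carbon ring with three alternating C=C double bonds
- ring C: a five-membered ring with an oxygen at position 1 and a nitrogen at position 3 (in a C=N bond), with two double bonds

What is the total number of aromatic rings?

Ring A has only sp³ atoms, so it is not fully conjugated — not aromatic (pyrrolidine).
Ring B is fully conjugated (every ring atom contributes a p orbital); 3 ring double bonds give 6 π electrons. 6 = 4(1)+2, so ring B is aromatic (benzene).
Ring C is fully conjugated (every ring atom contributes a p orbital); 2 ring double bonds (4 π electrons) plus a heteroatom lone pair (2) give 6 π electrons. 6 = 4(1)+2, so ring C is aromatic (oxazole).
Aromatic: B, C. Total: 2.

2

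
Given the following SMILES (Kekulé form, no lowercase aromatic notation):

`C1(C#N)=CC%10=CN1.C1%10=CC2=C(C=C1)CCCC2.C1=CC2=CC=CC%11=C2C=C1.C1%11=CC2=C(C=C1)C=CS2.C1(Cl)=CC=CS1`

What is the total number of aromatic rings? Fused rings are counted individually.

The SMILES encodes a five-membered ring of four carbons and one nitrogen bearing a hydrogen, with two C=C double bonds; a six-membered carbon ring with three alternating C=C double bonds, fused to a saturated six-membered carbon ring; two fused six-membered carbon rings, each with three alternating C=C double bonds; a six-membered carbon ring with three alternating C=C double bonds, fused to a five-membered ring containing one sulfur and two C=C double bonds; a five-membered ring of four carbons and one sulfur, with two C=C double bonds.
The 5-membered ring with one N–H is planar and fully conjugated; 2 ring double bonds (4 π electrons) plus a heteroatom lone pair (2) give 6 π electrons. That satisfies 4n+2 with n=1, so it is aromatic (pyrrole).
The 6-membered ring is fully conjugated (every ring atom contributes a p orbital); 3 ring double bonds give 6 π electrons. 6 = 4(1)+2, so it is aromatic (benzene ring).
The second 6-membered ring has four sp³ carbons, so it is not fully conjugated — not aromatic (cyclohexane ring).
The fused 6/6-membered bicyclic is a single π system with 10 sp² atoms and 10 π electrons from ring double bonds. 10 = 4(2)+2, so the system is aromatic and both rings count as aromatic (naphthalene).
The fused 6/5-membered bicyclic (with one sulfur) is a single π system with 9 sp² atoms and 10 π electrons from ring double bonds plus a heteroatom lone pair. 10 = 4(2)+2, so the system is aromatic and both rings count as aromatic (benzothiophene).
The 5-membered ring with one sulfur has a continuous p-orbital overlap around the ring; 2 ring double bonds (4 π electrons) plus a heteroatom lone pair (2) give 6 π electrons. That satisfies 4n+2 with n=1, so it is aromatic (thiophene).
7 of the 8 rings are aromatic. Total: 7.

7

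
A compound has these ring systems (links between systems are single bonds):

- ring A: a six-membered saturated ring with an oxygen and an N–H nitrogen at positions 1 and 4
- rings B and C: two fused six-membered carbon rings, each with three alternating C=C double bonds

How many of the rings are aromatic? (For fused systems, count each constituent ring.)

2

Ring A has only sp³ atoms, so it is not fully conjugated — not aromatic (morpholine).
Rings B and C form a fused bicyclic system with 10 sp² atoms and 10 π electrons from ring double bonds. 10 = 4(2)+2, so the system is aromatic and both rings count as aromatic (naphthalene).
Aromatic: B, C. Total: 2.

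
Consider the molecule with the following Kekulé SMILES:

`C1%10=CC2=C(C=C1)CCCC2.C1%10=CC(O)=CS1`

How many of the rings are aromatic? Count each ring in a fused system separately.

2

The SMILES encodes a six-membered carbon ring with three alternating C=C double bonds, fused to a saturated six-membered carbon ring; a five-membered ring of four carbons and one sulfur, with two C=C double bonds.
The 6-membered ring has a continuous p-orbital overlap around the ring; 3 ring double bonds give 6 π electrons. 6 = 4(1)+2, so it is aromatic (benzene ring).
The second 6-membered ring has four sp³ carbons, so it is not fully conjugated — not aromatic (cyclohexane ring).
The 5-membered ring with one sulfur is fully conjugated (every ring atom contributes a p orbital); 2 ring double bonds (4 π electrons) plus a heteroatom lone pair (2) give 6 π electrons. That satisfies 4n+2 with n=1, so it is aromatic (thiophene).
2 of the 3 rings are aromatic. Total: 2.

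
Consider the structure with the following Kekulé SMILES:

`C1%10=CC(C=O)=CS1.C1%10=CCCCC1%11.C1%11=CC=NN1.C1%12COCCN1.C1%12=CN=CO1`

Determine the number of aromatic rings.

The SMILES encodes a five-membered ring of four carbons and one sulfur, with two C=C double bonds; a six-membered carbon ring with one C=C double bond; a five-membered ring with two adjacent nitrogens (one bearing H, one in a double bond) and two double bonds; a six-membered saturated ring with an oxygen and an N–H nitrogen at positions 1 and 4; a five-membered ring with an oxygen at position 1 and a nitrogen at position 3 (in a C=N bond), with two double bonds.
The 5-membered ring with one sulfur is fully conjugated (every ring atom contributes a p orbital); 2 ring double bonds (4 π electrons) plus a heteroatom lone pair (2) give 6 π electrons. Since 6 = 4n+2 (n=1), it is aromatic (thiophene).
The 6-membered ring has four sp³ carbons, so it is not fully conjugated — not aromatic (cyclohexene).
The 5-membered ring with two adjacent nitrogens (one N–H, one =N–) has a continuous p-orbital overlap around the ring; 2 ring double bonds (4 π electrons) plus a heteroatom lone pair (2) give 6 π electrons. 6 = 4(1)+2, so it is aromatic (pyrazole).
The 6-membered ring with one oxygen and one N–H (1,4) has only sp³ atoms, so it is not fully conjugated — not aromatic (morpholine).
The 5-membered ring with one oxygen and one =N– has a continuous p-orbital overlap around the ring; 2 ring double bonds (4 π electrons) plus a heteroatom lone pair (2) give 6 π electrons. That satisfies 4n+2 with n=1, so it is aromatic (oxazole).
3 of the 5 rings are aromatic. Total: 3.

3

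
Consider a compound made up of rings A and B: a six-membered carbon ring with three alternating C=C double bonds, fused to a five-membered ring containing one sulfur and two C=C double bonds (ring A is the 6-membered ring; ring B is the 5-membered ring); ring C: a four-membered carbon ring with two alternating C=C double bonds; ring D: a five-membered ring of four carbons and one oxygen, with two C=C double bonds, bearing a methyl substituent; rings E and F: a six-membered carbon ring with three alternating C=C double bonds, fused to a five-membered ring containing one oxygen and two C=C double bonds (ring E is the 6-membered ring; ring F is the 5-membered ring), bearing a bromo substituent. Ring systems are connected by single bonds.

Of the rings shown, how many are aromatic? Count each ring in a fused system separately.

5

Rings A and B form a fused bicyclic system (with one sulfur) with 9 sp² atoms and 10 π electrons from ring double bonds plus a heteroatom lone pair. 10 = 4(2)+2, so the system is aromatic and both rings count as aromatic (benzothiophene).
Ring C has only sp² ring atoms; a planar conformation would have a fully conjugated π system of 4 electrons. But 4 = 4(1), which is 4n not 4n+2, so ring C is not aromatic (cyclobutadiene) — cyclobutadiene is antiaromatic and distorts to a rectangle.
Ring D has a continuous p-orbital overlap around the ring; 2 ring double bonds (4 π electrons) plus a heteroatom lone pair (2) give 6 π electrons. Since 6 = 4n+2 (n=1), ring D is aromatic (furan).
Rings E and F form a fused bicyclic system (with one oxygen) with 9 sp² atoms and 10 π electrons from ring double bonds plus a heteroatom lone pair. 10 = 4(2)+2, so the system is aromatic and both rings count as aromatic (benzofuran).
Aromatic: A, B, D, E, F. Total: 5.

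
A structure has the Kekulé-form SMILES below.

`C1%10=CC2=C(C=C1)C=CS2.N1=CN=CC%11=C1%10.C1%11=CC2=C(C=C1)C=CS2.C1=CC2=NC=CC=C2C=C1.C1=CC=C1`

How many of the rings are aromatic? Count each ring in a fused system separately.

7

The SMILES encodes a six-membered carbon ring with three alternating C=C double bonds, fused to a five-membered ring containing one sulfur and two C=C double bonds; a six-membered ring with nitrogens at positions 1 and 3 and three alternating double bonds; a six-membered carbon ring with three alternating C=C double bonds, fused to a five-membered ring containing one sulfur and two C=C double bonds; two fused six-membered rings, each with three alternating double bonds; one ring is all carbon and the other has one ring nitrogen; a four-membered carbon ring with two alternating C=C double bonds.
The fused 6/5-membered bicyclic (with one sulfur) is a single π system with 9 sp² atoms and 10 π electrons from ring double bonds plus a heteroatom lone pair. 10 = 4(2)+2, so the system is aromatic and both rings count as aromatic (benzothiophene).
The 6-membered ring with two nitrogens (1,3) is fully conjugated (every ring atom contributes a p orbital); 3 ring double bonds give 6 π electrons. Since 6 = 4n+2 (n=1), it is aromatic (pyrimidine).
The fused 6/5-membered bicyclic (with one sulfur) is a single π system with 9 sp² atoms and 10 π electrons from ring double bonds plus a heteroatom lone pair. 10 = 4(2)+2, so the system is aromatic and both rings count as aromatic (benzothiophene).
The fused 6/6-membered bicyclic (with one nitrogen) is a single π system with 10 sp² atoms and 10 π electrons from ring double bonds. 10 = 4(2)+2, so the system is aromatic and both rings count as aromatic (quinoline).
The 4-membered ring has only sp² ring atoms; a planar conformation would have a fully conjugated π system of 4 electrons. But 4 = 4(1), which is 4n not 4n+2, so it is not aromatic (cyclobutadiene) — cyclobutadiene is antiaromatic and distorts to a rectangle.
7 of the 8 rings are aromatic. Total: 7.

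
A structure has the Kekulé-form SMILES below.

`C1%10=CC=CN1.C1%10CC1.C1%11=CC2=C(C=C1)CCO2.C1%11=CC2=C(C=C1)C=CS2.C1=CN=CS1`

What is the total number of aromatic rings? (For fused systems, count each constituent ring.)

5

The SMILES encodes a five-membered ring of four carbons and one nitrogen bearing a hydrogen, with two C=C double bonds; a three-membered saturated carbon ring; a six-membered carbon ring with three alternating C=C double bonds, fused to a five-membered ring containing one oxygen and two sp³ carbons; a six-membered carbon ring with three alternating C=C double bonds, fused to a five-membered ring containing one sulfur and two C=C double bonds; a five-membered ring with a sulfur at position 1 and a nitrogen at position 3 (in a C=N bond), with two double bonds.
The 5-membered ring with one N–H is fully conjugated (every ring atom contributes a p orbital); 2 ring double bonds (4 π electrons) plus a heteroatom lone pair (2) give 6 π electrons. That satisfies 4n+2 with n=1, so it is aromatic (pyrrole).
The 3-membered ring has only sp³ atoms, so it is not fully conjugated — not aromatic (cyclopropane).
The 6-membered ring is fully conjugated (every ring atom contributes a p orbital); 3 ring double bonds give 6 π electrons. Since 6 = 4n+2 (n=1), it is aromatic (benzene ring).
The 5-membered ring with one oxygen has two sp³ carbons, so it is not fully conjugated — not aromatic (oxolane ring).
The fused 6/5-membered bicyclic (with one sulfur) is a single π system with 9 sp² atoms and 10 π electrons from ring double bonds plus a heteroatom lone pair. 10 = 4(2)+2, so the system is aromatic and both rings count as aromatic (benzothiophene).
The 5-membered ring with one sulfur and one =N– is planar and fully conjugated; 2 ring double bonds (4 π electrons) plus a heteroatom lone pair (2) give 6 π electrons. Since 6 = 4n+2 (n=1), it is aromatic (thiazole).
5 of the 7 rings are aromatic. Total: 5.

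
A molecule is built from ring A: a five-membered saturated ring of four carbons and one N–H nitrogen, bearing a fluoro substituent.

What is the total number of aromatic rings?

Ring A has only sp³ atoms, so it is not fully conjugated — not aromatic (pyrrolidine).

0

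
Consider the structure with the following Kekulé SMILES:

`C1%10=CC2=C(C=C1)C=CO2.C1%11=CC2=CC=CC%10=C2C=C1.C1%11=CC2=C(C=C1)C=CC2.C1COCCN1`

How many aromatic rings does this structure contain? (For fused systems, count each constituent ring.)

5

The SMILES encodes a six-membered carbon ring with three alternating C=C double bonds, fused to a five-membered ring containing one oxygen and two C=C double bonds; two fused six-membered carbon rings, each with three alternating C=C double bonds; a six-membered carbon ring with three alternating C=C double bonds, fused to a five-membered carbon ring containing one C=C double bond and one sp³ carbon; a six-membered saturated ring with an oxygen and an N–H nitrogen at positions 1 and 4.
The fused 6/5-membered bicyclic (with one oxygen) is a single π system with 9 sp² atoms and 10 π electrons from ring double bonds plus a heteroatom lone pair. 10 = 4(2)+2, so the system is aromatic and both rings count as aromatic (benzofuran).
The fused 6/6-membered bicyclic is a single π system with 10 sp² atoms and 10 π electrons from ring double bonds. 10 = 4(2)+2, so the system is aromatic and both rings count as aromatic (naphthalene).
The 6-membered ring is planar and fully conjugated; 3 ring double bonds give 6 π electrons. Since 6 = 4n+2 (n=1), it is aromatic (benzene ring).
The 5-membered ring has one sp³ carbon, so it is not fully conjugated — not aromatic (cyclopentene ring).
The 6-membered ring with one oxygen and one N–H (1,4) has only sp³ atoms, so it is not fully conjugated — not aromatic (morpholine).
5 of the 7 rings are aromatic. Total: 5.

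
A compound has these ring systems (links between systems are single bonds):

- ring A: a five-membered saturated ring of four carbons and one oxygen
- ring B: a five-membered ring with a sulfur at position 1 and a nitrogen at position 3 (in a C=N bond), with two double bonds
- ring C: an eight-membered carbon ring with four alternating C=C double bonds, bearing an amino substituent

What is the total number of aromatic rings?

1

Ring A has only sp³ atoms, so it is not fully conjugated — not aromatic (tetrahydrofuran).
Ring B is fully conjugated (every ring atom contributes a p orbital); 2 ring double bonds (4 π electrons) plus a heteroatom lone pair (2) give 6 π electrons. 6 = 4(1)+2, so ring B is aromatic (thiazole).
Ring C has only sp² ring atoms; a planar conformation would have a fully conjugated π system of 8 electrons. But 8 = 4(2), which is 4n not 4n+2, so ring C is not aromatic (cyclooctatetraene) — cyclooctatetraene distorts into a non-planar tub to avoid antiaromaticity.
Aromatic: B. Total: 1.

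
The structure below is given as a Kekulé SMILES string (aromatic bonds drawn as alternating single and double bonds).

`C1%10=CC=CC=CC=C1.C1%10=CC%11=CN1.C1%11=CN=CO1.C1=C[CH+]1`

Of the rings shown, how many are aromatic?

3

The SMILES encodes an eight-membered carbon ring with four alternating C=C double bonds; a five-membered ring of four carbons and one nitrogen bearing a hydrogen, with two C=C double bonds; a five-membered ring with an oxygen at position 1 and a nitrogen at position 3 (in a C=N bond), with two double bonds; a three-membered all-carbon ring bearing a positive charge on one carbon, with one C=C double bond.
The 8-membered ring has only sp² ring atoms; a planar conformation would have a fully conjugated π system of 8 electrons. But 8 = 4(2), which is 4n not 4n+2, so it is not aromatic (cyclooctatetraene) — cyclooctatetraene distorts into a non-planar tub to avoid antiaromaticity.
The 5-membered ring with one N–H has a continuous p-orbital overlap around the ring; 2 ring double bonds (4 π electrons) plus a heteroatom lone pair (2) give 6 π electrons. 6 = 4(1)+2, so it is aromatic (pyrrole).
The 5-membered ring with one oxygen and one =N– is planar and fully conjugated; 2 ring double bonds (4 π electrons) plus a heteroatom lone pair (2) give 6 π electrons. 6 = 4(1)+2, so it is aromatic (oxazole).
The 3-membered ring has a continuous p-orbital overlap around the ring; 1 ring double bond (2 π electrons) plus the carbocation's empty p orbital (0, but keeps the ring conjugated) give 2 π electrons. 2 = 4(0)+2, so it is aromatic (cyclopropenyl cation).
3 of the 4 rings are aromatic. Total: 3.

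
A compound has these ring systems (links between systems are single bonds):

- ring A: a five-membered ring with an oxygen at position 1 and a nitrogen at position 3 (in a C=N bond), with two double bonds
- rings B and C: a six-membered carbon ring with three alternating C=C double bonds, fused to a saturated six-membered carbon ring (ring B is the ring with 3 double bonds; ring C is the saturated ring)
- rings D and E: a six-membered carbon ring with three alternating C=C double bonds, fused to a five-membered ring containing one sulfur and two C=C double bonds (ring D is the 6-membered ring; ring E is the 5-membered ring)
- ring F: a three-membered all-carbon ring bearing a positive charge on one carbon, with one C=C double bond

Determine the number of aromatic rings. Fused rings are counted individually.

5

Ring A is planar and fully conjugated; 2 ring double bonds (4 π electrons) plus a heteroatom lone pair (2) give 6 π electrons. Since 6 = 4n+2 (n=1), ring A is aromatic (oxazole).
Ring B is planar and fully conjugated; 3 ring double bonds give 6 π electrons. 6 = 4(1)+2, so ring B is aromatic (benzene ring).
Ring C has four sp³ carbons, so it is not fully conjugated — not aromatic (cyclohexane ring).
Rings D and E form a fused bicyclic system (with one sulfur) with 9 sp² atoms and 10 π electrons from ring double bonds plus a heteroatom lone pair. 10 = 4(2)+2, so the system is aromatic and both rings count as aromatic (benzothiophene).
Ring F has a continuous p-orbital overlap around the ring; 1 ring double bond (2 π electrons) plus the carbocation's empty p orbital (0, but keeps the ring conjugated) give 2 π electrons. That satisfies 4n+2 with n=0, so ring F is aromatic (cyclopropenyl cation).
Aromatic: A, B, D, E, F. Total: 5.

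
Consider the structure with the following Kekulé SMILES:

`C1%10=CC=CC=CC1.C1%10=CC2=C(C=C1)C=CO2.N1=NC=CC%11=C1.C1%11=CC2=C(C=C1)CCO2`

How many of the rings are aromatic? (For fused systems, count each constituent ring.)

The SMILES encodes a seven-membered carbon ring with three C=C double bonds and one sp³ carbon; a six-membered carbon ring with three alternating C=C double bonds, fused to a five-membered ring containing one oxygen and two C=C double bonds; a six-membered ring with two adjacent nitrogens and three alternating double bonds; a six-membered carbon ring with three alternating C=C double bonds, fused to a five-membered ring containing one oxygen and two sp³ carbons.
The 7-membered ring has one sp³ carbon, so it is not fully conjugated — not aromatic (cycloheptatriene).
The fused 6/5-membered bicyclic (with one oxygen) is a single π system with 9 sp² atoms and 10 π electrons from ring double bonds plus a heteroatom lone pair. 10 = 4(2)+2, so the system is aromatic and both rings count as aromatic (benzofuran).
The 6-membered ring with two nitrogens (1,2) has a continuous p-orbital overlap around the ring; 3 ring double bonds give 6 π electrons. Since 6 = 4n+2 (n=1), it is aromatic (pyridazine).
The 6-membered ring has a continuous p-orbital overlap around the ring; 3 ring double bonds give 6 π electrons. Since 6 = 4n+2 (n=1), it is aromatic (benzene ring).
The 5-membered ring with one oxygen has two sp³ carbons, so it is not fully conjugated — not aromatic (oxolane ring).
4 of the 6 rings are aromatic. Total: 4.

4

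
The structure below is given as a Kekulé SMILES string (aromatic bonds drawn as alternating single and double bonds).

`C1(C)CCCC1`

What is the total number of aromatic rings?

0

The SMILES encodes a five-membered saturated carbon ring.
The 5-membered ring has only sp³ atoms, so it is not fully conjugated — not aromatic (cyclopentane).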